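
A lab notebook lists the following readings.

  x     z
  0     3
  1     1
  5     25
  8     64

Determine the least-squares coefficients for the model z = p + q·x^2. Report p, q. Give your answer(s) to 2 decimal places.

Normal-equation sums: Σ1 = 4, Σx^2 = 90, Σx^2·x^2 = 4722.
For Aᵀz: Σz = 93, Σx^2·z = 4722.
Normal equations: [[4, 90]; [90, 4722]]·[p, q]ᵀ = [93, 4722]ᵀ.
det = 4·4722 − 90² = 10788.
p = (93·4722 − 90·4722)/10788 = 2361/1798; q = (4·4722 − 90·93)/10788 = 1753/1798.

p = 1.31, q = 0.97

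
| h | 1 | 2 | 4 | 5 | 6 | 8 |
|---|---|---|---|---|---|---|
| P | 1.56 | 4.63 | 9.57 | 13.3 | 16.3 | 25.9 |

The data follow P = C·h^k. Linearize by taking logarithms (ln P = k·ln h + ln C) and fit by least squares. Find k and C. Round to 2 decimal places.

k = 1.30, C = 1.65

Taking logs, ln P = k·ln h + ln C, so regress ln P on ln h.
Over the data: Σln h = 7.5601, Σ(ln h)² = 12.5270, Σln P = 12.8690, Σln h·ln P = 20.1264.
Normal system: [[12.5270, 7.5601]; [7.5601, 6]]·[k, ln C]ᵀ = [20.1264, 12.8690]ᵀ.
Solving (det = 18.0074): k = 1.30320, ln C = 0.50280, so C = exp(0.50280) = 1.65334.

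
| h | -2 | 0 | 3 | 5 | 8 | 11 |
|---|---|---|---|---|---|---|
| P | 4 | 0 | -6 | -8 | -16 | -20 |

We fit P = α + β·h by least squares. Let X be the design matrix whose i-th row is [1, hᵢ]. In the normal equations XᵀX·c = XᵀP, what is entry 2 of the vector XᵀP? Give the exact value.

-414

Entry 2 ↔ basis h, so (XᵀP)_{2} = Σᵢ (h)·Pᵢ = (-2)·(4) + (0)·(0) + (3)·(-6) + (5)·(-8) + (8)·(-16) + (11)·(-20) = -414.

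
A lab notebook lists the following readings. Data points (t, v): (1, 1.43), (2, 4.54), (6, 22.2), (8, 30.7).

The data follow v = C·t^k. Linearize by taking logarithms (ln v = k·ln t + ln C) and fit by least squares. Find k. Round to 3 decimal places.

Linearized form: ln v = k·ln t + ln C. From the 4 transformed points,
Sums: Σln t = 4.5643, Σ(ln t)² = 8.0149, Σln v = 8.3950, Σln t·ln v = 13.7239.
Normal system: [[8.0149, 4.5643]; [4.5643, 4]]·[k, ln C]ᵀ = [13.7239, 8.3950]ᵀ.
Slope k = (n·Σln t·ln v − Σln t·Σln v)/(n·Σ(ln t)² − (Σln t)²) = (4·13.7239 − 4.5643·8.3950)/11.2265 = 1.47668; ln C = (Σln v − k·Σln t)/n = 0.41372.

k = 1.477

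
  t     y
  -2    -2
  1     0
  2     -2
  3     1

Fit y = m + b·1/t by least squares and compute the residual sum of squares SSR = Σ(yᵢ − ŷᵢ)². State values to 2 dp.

SSR = 5.23

From the data, Σ1 = 4, Σ1/t = 4/3, Σ1/t·1/t = 29/18.
For Aᵀy: Σy = -3, Σ1/t·y = 1/3.
AᵀA·[m, b]ᵀ = Aᵀy becomes [[4, 4/3]; [4/3, 29/18]]·[m, b]ᵀ = [-3, 1/3]ᵀ.
Eliminating b: (29/18)·(row 1) − (4/3)·(row 2) gives (14/3)·m = (29/18)·(-3) − (4/3)·(1/3) = -95/18, so m = -95/84.
Then b = ((1/3) − (4/3)·(-95/84))/(29/18) = 8/7.
Residuals: -25/84, -1/84, -121/84, 7/4; SSR = 439/84.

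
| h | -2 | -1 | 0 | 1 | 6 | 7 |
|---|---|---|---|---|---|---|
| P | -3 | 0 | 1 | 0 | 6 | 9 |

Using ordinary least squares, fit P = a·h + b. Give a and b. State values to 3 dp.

Normal-equation sums: Σh·h = 91, Σh = 11, Σ1 = 6.
And Σh·P = 105, ΣP = 13.
So XᵀX·[a, b]ᵀ = XᵀP: [[91, 11]; [11, 6]]·[a, b]ᵀ = [105, 13]ᵀ.
Determinant 91·6 − 11² = 425.
a = (105·6 − 11·13)/425 = 487/425; b = (91·13 − 11·105)/425 = 28/425.

a = 1.146, b = 0.066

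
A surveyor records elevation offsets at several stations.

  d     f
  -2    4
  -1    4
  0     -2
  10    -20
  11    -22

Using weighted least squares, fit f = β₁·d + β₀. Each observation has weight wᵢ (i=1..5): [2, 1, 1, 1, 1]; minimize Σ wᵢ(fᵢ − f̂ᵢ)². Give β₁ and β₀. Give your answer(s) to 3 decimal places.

Entries of XᵀWX: Σwᵢ·d·d = 230, Σwᵢ·d = 16, Σwᵢ·1 = 6.
Right-hand side: Σwᵢ·d·f = -462, Σwᵢ·f = -32.
So XᵀWX·[β₁, β₀]ᵀ = XᵀWf: [[230, 16]; [16, 6]]·[β₁, β₀]ᵀ = [-462, -32]ᵀ.
Eliminating β₀: 6·(row 1) − 16·(row 2) gives 1124·β₁ = 6·(-462) − 16·(-32) = -2260, so β₁ = -565/281.
Then β₀ = ((-32) − 16·(-565/281))/6 = 8/281.

β₁ = -2.011, β₀ = 0.028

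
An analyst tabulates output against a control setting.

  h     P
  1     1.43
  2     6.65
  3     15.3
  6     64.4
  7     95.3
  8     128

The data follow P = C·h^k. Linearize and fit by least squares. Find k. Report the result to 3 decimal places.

k = 2.143

Linearized form: ln P = k·ln h + ln C. From the 6 transformed points,
Σln h = 7.6089, Σ(ln h)² = 13.0084, Σln P = 18.5543, Σln h·ln P = 30.7301.
Equations: 13.0084·k + 7.6089·ln C = 30.7301;  7.6089·k + 6·ln C = 18.5543.
Solving (det = 20.1558): k = 2.14346, ln C = 0.37417.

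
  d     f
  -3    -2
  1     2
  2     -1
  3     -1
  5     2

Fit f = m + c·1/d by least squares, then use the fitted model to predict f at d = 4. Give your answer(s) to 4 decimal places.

From the data, Σ1 = 5, Σ1/d = 17/10, Σ1/d·1/d = 1361/900.
Right-hand side: Σf = 0, Σ1/d·f = 67/30.
Determinant 5·(1361/900) − (17/10)² = 1051/225.
m = (0·(1361/900) − (17/10)·(67/30))/(1051/225) = -3417/4204; c = (5·(67/30) − (17/10)·0)/(1051/225) = 5025/2102.
At d = 4: f̂ = (-3417/4204)·(1) + (5025/2102)·(1/4) = -1809/8408.

f̂ = -0.2152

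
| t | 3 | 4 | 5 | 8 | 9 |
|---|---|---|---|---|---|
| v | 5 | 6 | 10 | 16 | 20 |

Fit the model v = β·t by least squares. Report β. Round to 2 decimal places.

Entries of XᵀX: Σt·t = 195.
Moment sums: Σt·v = 397.
So XᵀX·[β]ᵀ = Xᵀv: [[195]]·[β]ᵀ = [397]ᵀ.
β = 397/195 = 2.0359.

β = 2.04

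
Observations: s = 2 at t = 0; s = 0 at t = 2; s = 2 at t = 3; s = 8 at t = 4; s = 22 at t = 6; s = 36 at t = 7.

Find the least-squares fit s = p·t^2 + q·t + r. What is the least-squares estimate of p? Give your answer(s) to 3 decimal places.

p = 1.164

Sums needed: Σt^2·t^2 = 4050, Σt^2·t = 658, Σt^2 = 114, Σt·t = 114, Σt = 22, Σ1 = 6.
Moment sums: Σt^2·s = 2702, Σt·s = 422, Σs = 70.
So AᵀA·[p, q, r]ᵀ = Aᵀs: [[4050, 658, 114]; [658, 114, 22]; [114, 22, 6]]·[p, q, r]ᵀ = [2702, 422, 70]ᵀ.
Inverting the 3×3 Gram matrix, [p, q, r]ᵀ = [227/195, -1112/325, 2042/975]ᵀ.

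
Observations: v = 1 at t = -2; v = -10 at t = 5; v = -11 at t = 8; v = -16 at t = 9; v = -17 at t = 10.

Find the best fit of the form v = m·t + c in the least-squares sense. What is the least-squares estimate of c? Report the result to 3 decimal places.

Sums needed: Σt·t = 274, Σt = 30, Σ1 = 5.
Right-hand side: Σt·v = -454, Σv = -53.
Determinant 274·5 − 30² = 470.
m = ((-454)·5 − 30·(-53))/470 = -68/47; c = (274·(-53) − 30·(-454))/470 = -451/235.

c = -1.919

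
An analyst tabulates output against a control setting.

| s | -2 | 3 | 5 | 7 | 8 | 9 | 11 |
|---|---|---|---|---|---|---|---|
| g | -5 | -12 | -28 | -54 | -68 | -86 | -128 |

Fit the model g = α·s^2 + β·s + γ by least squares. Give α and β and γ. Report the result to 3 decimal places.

XᵀX·[α, β, γ]ᵀ = Xᵀg reads: 28421·α + 3059·β + 353·γ = -30280;  3059·α + 353·β + 41·γ = -3270;  353·α + 41·β + 7·γ = -381.
Inverting the 3×3 Gram matrix, [α, β, γ]ᵀ = [-21943/21558, -27979/107790, -28368/17965]ᵀ.

α = -1.018, β = -0.260, γ = -1.579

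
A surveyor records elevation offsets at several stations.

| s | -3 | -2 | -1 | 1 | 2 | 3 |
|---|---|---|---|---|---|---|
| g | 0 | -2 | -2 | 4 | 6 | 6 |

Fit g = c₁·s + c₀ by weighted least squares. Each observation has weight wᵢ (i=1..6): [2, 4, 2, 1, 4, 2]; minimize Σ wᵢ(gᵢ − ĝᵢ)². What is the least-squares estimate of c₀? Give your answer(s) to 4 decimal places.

Sums needed: Σwᵢ·s·s = 71, Σwᵢ·s = -1, Σwᵢ·1 = 15.
And Σwᵢ·s·g = 108, Σwᵢ·g = 28.
AᵀWA·[c₁, c₀]ᵀ = AᵀWg becomes [[71, -1]; [-1, 15]]·[c₁, c₀]ᵀ = [108, 28]ᵀ.
Determinant 71·15 − (-1)² = 1064.
c₁ = (108·15 − (-1)·28)/1064 = 206/133; c₀ = (71·28 − (-1)·108)/1064 = 262/133.

c₀ = 1.9699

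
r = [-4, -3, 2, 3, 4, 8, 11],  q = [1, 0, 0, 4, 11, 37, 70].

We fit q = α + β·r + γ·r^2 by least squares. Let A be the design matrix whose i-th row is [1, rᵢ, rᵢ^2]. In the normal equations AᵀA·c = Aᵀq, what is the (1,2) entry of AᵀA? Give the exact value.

21

Row 1 ↔ basis 1, column 2 ↔ basis r, so (AᵀA)_{1,2} = Σᵢ r = (1)·(-4) + (1)·(-3) + (1)·(2) + (1)·(3) + (1)·(4) + (1)·(8) + (1)·(11) = 21.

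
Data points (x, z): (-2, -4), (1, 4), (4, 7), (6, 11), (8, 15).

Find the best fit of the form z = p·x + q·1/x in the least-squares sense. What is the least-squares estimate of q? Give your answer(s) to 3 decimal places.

q = 1.844

AᵀA·[p, q]ᵀ = Aᵀz reads: 121·p + 5·q = 226;  5·p + (781/576)·q = 275/24.
(Σx·x = 121, Σx·1/x = 5, Σ1/x·1/x = 781/576, Σx·z = 226, Σ1/x·z = 275/24.)
Δ = 121·(781/576) − 5² = 80101/576.
p = (226·(781/576) − 5·(275/24))/(80101/576) = 143506/80101; q = (121·(275/24) − 5·226)/(80101/576) = 147720/80101.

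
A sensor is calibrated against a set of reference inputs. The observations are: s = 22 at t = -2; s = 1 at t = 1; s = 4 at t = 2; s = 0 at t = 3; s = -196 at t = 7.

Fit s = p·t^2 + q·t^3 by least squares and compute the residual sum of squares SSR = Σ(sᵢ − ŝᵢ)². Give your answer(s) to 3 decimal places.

SSR = 3.551

Normal-equation sums: Σt^2·t^2 = 2515, Σt^2·t^3 = 17051, Σt^3·t^3 = 118507.
Right-hand side: Σt^2·s = -9499, Σt^3·s = -67371.
Normal equations: [[2515, 17051]; [17051, 118507]]·[p, q]ᵀ = [-9499, -67371]ᵀ.
Determinant 2515·118507 − 17051² = 7308504.
p = ((-9499)·118507 − 17051·(-67371))/7308504 = 169448/53739; q = (2515·(-67371) − 17051·(-9499))/7308504 = -54931/53739.
Residuals: 65018/53739, -60778/53739, -7796/17913, -665/853, 791/7677; SSR = 190814/53739.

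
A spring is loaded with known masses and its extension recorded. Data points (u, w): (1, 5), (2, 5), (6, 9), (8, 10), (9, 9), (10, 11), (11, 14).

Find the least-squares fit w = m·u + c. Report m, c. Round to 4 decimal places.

From the data, Σu·u = 407, Σu = 47, Σ1 = 7.
And Σu·w = 494, Σw = 63.
So MᵀM·[m, c]ᵀ = Mᵀw: [[407, 47]; [47, 7]]·[m, c]ᵀ = [494, 63]ᵀ.
Eliminating c: 7·(row 1) − 47·(row 2) gives 640·m = 7·494 − 47·63 = 497, so m = 497/640.
Then c = (63 − 47·(497/640))/7 = 2423/640.

m = 0.7766, c = 3.7859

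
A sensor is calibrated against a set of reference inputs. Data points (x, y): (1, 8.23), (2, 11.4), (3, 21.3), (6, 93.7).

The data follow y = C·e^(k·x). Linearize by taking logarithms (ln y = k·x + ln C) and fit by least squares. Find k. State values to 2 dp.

Let Y = ln y. Fitting Y = k·x + ln C by least squares:
Σx = 12.0000, Σ(x)² = 50.0000, Σln y = 12.1402, Σx·ln y = 43.3917.
Normal system: [[50.0000, 12.0000]; [12.0000, 4]]·[k, ln C]ᵀ = [43.3917, 12.1402]ᵀ.
Δ = 50.0000·4 − (12.0000)² = 56.0000; k = (43.3917·4 − 12.0000·12.1402)/56.0000 = 0.49794, ln C = (50.0000·12.1402 − 12.0000·43.3917)/56.0000 = 1.54124.

k = 0.50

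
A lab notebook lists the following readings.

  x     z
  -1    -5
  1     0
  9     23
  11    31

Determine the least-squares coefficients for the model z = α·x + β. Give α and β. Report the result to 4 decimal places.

Entries of AᵀA: Σx·x = 204, Σx = 20, Σ1 = 4.
And Σx·z = 553, Σz = 49.
Δ = 204·4 − 20² = 416.
α = (553·4 − 20·49)/416 = 77/26; β = (204·49 − 20·553)/416 = -133/52.

α = 2.9615, β = -2.5577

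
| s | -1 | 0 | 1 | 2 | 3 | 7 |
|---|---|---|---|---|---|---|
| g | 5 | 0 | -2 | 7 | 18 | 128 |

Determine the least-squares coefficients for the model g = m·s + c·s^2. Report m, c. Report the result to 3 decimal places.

m = -2.995, c = 3.039

Compute the Gram sums: Σs·s = 64, Σs·s^2 = 378, Σs^2·s^2 = 2500.
For Xᵀg: Σs·g = 957, Σs^2·g = 6465.
Normal equations: [[64, 378]; [378, 2500]]·[m, c]ᵀ = [957, 6465]ᵀ.
Eliminating c: 2500·(row 1) − 378·(row 2) gives 17116·m = 2500·957 − 378·6465 = -51270, so m = -25635/8558.
Then c = (6465 − 378·(-25635/8558))/2500 = 26007/8558.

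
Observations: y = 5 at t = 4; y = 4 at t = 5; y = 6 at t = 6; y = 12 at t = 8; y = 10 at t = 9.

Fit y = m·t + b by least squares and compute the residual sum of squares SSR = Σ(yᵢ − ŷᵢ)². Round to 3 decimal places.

Forming MᵀM = [[222, 32]; [32, 5]] and Mᵀy = [262, 37]ᵀ gives MᵀM·[m, b]ᵀ = Mᵀy.
Determinant 222·5 − 32² = 86.
m = (262·5 − 32·37)/86 = 63/43; b = (222·37 − 32·262)/86 = -85/43.
Residuals: 48/43, -58/43, -35/43, 97/43, -52/43; SSR = 442/43.

SSR = 10.279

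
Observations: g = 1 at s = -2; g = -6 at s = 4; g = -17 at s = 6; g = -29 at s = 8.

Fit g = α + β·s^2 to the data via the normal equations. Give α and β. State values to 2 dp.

Normal-equation sums: Σ1 = 4, Σs^2 = 120, Σs^2·s^2 = 5664.
Moment sums: Σg = -51, Σs^2·g = -2560.
XᵀX·[α, β]ᵀ = Xᵀg becomes [[4, 120]; [120, 5664]]·[α, β]ᵀ = [-51, -2560]ᵀ.
Δ = 4·5664 − 120² = 8256.
α = ((-51)·5664 − 120·(-2560))/8256 = 191/86; β = (4·(-2560) − 120·(-51))/8256 = -515/1032.

α = 2.22, β = -0.50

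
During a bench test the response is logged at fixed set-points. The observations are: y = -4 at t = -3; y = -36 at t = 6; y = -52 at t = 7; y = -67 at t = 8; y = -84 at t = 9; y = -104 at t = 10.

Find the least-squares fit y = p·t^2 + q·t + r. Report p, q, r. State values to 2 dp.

Compute the Gram sums: Σt^2·t^2 = 24435, Σt^2·t = 2773, Σt^2 = 339, Σt·t = 339, Σt = 37, Σ1 = 6.
For Mᵀy: Σt^2·y = -25372, Σt·y = -2900, Σy = -347.
So MᵀM·[p, q, r]ᵀ = Mᵀy: [[24435, 2773, 339]; [2773, 339, 37]; [339, 37, 6]]·[p, q, r]ᵀ = [-25372, -2900, -347]ᵀ.
Solving the 3×3 system (Gaussian elimination) gives p = -1289/1281, q = -202/305, r = 19879/6405.

p = -1.01, q = -0.66, r = 3.10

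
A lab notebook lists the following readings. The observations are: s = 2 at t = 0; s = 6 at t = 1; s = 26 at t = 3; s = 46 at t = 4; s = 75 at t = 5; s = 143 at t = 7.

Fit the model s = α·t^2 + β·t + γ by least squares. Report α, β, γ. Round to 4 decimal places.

The normal system AᵀA·[α, β, γ]ᵀ = Aᵀs is [[3364, 560, 100]; [560, 100, 20]; [100, 20, 6]]·[α, β, γ]ᵀ = [9858, 1644, 298]ᵀ.
Row-reducing yields α = 389/130, β = -269/325, γ = 166/65.

α = 2.9923, β = -0.8277, γ = 2.5538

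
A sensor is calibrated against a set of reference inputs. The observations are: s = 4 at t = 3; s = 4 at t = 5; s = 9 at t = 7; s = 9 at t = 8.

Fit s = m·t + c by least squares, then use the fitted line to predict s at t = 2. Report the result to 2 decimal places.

ŝ = 2.05

From the data, Σt·t = 147, Σt = 23, Σ1 = 4.
Right-hand side: Σt·s = 167, Σs = 26.
So AᵀA·[m, c]ᵀ = Aᵀs: [[147, 23]; [23, 4]]·[m, c]ᵀ = [167, 26]ᵀ.
det = 147·4 − 23² = 59.
m = (167·4 − 23·26)/59 = 70/59; c = (147·26 − 23·167)/59 = -19/59.
At t = 2: ŝ = (70/59)·(2) + (-19/59)·(1) = 121/59.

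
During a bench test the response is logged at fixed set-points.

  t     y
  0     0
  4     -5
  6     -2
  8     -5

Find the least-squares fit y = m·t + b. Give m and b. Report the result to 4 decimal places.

m = -0.5143, b = -0.6857

The normal system AᵀA·[m, b]ᵀ = Aᵀy is [[116, 18]; [18, 4]]·[m, b]ᵀ = [-72, -12]ᵀ.
Eliminating b: 4·(row 1) − 18·(row 2) gives 140·m = 4·(-72) − 18·(-12) = -72, so m = -18/35.
Then b = ((-12) − 18·(-18/35))/4 = -24/35.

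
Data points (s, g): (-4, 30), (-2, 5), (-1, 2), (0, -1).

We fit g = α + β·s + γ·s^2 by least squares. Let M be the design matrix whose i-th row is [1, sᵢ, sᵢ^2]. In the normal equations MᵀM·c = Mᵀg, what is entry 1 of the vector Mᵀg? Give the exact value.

36

Entry 1 ↔ basis 1, so (Mᵀg)_{1} = Σᵢ gᵢ = (1)·(30) + (1)·(5) + (1)·(2) + (1)·(-1) = 36.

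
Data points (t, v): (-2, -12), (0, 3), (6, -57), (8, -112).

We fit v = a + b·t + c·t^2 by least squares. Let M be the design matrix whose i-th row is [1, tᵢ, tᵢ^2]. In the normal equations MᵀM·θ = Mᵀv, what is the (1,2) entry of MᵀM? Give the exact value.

12

Row 1 ↔ basis 1, column 2 ↔ basis t, so (MᵀM)_{1,2} = Σᵢ t = (1)·(-2) + (1)·(0) + (1)·(6) + (1)·(8) = 12.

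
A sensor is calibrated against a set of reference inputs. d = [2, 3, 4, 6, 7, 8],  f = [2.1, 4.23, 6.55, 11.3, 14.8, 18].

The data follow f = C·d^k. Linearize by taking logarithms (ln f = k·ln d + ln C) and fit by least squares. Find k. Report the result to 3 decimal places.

k = 1.524

Taking logs, ln f = k·ln d + ln C, so regress ln f on ln d.
Σln d = 8.9952, Σ(ln d)² = 14.9303, Σln f = 12.0734, Σln d·ln f = 20.3027.
Equations: 14.9303·k + 8.9952·ln C = 20.3027;  8.9952·k + 6·ln C = 12.0734.
Δ = 14.9303·6 − (8.9952)² = 8.6686; k = (20.3027·6 − 8.9952·12.0734)/8.6686 = 1.52436, ln C = (14.9303·12.0734 − 8.9952·20.3027)/8.6686 = -0.27307.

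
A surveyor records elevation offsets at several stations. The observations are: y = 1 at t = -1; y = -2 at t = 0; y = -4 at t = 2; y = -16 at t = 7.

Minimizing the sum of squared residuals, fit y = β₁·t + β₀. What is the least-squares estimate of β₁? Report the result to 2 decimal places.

Normal-equation sums: Σt·t = 54, Σt = 8, Σ1 = 4.
Right-hand side: Σt·y = -121, Σy = -21.
So MᵀM·[β₁, β₀]ᵀ = Mᵀy: [[54, 8]; [8, 4]]·[β₁, β₀]ᵀ = [-121, -21]ᵀ.
Eliminating β₀: 4·(row 1) − 8·(row 2) gives 152·β₁ = 4·(-121) − 8·(-21) = -316, so β₁ = -79/38.
Then β₀ = ((-21) − 8·(-79/38))/4 = -83/76.

β₁ = -2.08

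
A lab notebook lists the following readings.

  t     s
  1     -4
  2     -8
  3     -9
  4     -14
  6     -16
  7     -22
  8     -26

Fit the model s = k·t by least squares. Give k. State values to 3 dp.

k = -3.134

From the data, Σt·t = 179.
And Σt·s = -561.
Normal equations: [[179]]·[k]ᵀ = [-561]ᵀ.
k = (-561)/179 = -3.13408.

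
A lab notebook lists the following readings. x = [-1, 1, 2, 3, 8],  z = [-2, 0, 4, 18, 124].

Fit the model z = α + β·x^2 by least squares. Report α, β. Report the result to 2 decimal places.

α = -2.50, β = 1.98

Setting ∂/∂α … = 0 gives: 5·α + 79·β = 144;  79·α + 4195·β = 8112.
Δ = 5·4195 − 79² = 14734.
α = (144·4195 − 79·8112)/14734 = -18384/7367; β = (5·8112 − 79·144)/14734 = 14592/7367.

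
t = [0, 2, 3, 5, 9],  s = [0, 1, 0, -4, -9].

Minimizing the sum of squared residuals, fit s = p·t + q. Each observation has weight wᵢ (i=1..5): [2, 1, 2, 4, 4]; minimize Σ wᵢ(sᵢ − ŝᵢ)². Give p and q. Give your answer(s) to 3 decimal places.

Forming XᵀWX = [[446, 64]; [64, 13]] and XᵀWs = [-402, -51]ᵀ gives XᵀWX·[p, q]ᵀ = XᵀWs.
Determinant 446·13 − 64² = 1702.
p = ((-402)·13 − 64·(-51))/1702 = -981/851; q = (446·(-51) − 64·(-402))/1702 = 1491/851.

p = -1.153, q = 1.752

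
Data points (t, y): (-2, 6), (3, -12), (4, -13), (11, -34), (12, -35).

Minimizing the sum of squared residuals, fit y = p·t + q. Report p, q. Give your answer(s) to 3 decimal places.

AᵀA·[p, q]ᵀ = Aᵀy reads: 294·p + 28·q = -894;  28·p + 5·q = -88.
Eliminating q: 5·(row 1) − 28·(row 2) gives 686·p = 5·(-894) − 28·(-88) = -2006, so p = -1003/343.
Then q = ((-88) − 28·(-1003/343))/5 = -60/49.

p = -2.924, q = -1.224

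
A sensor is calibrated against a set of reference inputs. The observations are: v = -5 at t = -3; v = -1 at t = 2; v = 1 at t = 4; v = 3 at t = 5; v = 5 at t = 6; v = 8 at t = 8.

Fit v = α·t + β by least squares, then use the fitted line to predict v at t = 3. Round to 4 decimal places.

Setting ∂/∂α … = 0 gives: 154·α + 22·β = 126;  22·α + 6·β = 11.
det = 154·6 − 22² = 440.
α = (126·6 − 22·11)/440 = 257/220; β = (154·11 − 22·126)/440 = -49/20.
At t = 3: v̂ = (257/220)·(3) + (-49/20)·(1) = 58/55.

v̂ = 1.0545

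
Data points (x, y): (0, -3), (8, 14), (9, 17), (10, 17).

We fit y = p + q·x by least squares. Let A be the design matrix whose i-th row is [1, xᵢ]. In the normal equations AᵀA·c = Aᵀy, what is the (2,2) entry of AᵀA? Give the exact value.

245

Row 2 ↔ basis x, column 2 ↔ basis x, so (AᵀA)_{2,2} = Σᵢ (x)·(x) = (0)·(0) + (8)·(8) + (9)·(9) + (10)·(10) = 245.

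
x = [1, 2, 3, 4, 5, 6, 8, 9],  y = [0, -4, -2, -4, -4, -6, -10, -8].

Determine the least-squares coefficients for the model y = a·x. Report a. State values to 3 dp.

a = -1.008

Setting ∂/∂a … = 0 gives: 236·a = -238.
a = (-238)/236 = -1.00847.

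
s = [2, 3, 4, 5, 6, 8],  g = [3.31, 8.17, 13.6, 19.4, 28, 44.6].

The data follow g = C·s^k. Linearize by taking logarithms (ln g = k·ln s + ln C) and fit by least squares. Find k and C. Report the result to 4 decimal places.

Linearized form: ln g = k·ln s + ln C. From the 6 transformed points,
XᵀX = [[13.7340, 8.6587]; [8.6587, 6]], rhs = [25.3957, 16.0027]ᵀ  (here Σln s = 8.6587, Σ(ln s)² = 13.7340, Σln g = 16.0027, Σln s·ln g = 25.3957).
Δ = 13.7340·6 − (8.6587)² = 7.4309; k = (25.3957·6 − 8.6587·16.0027)/7.4309 = 1.85867, ln C = (13.7340·16.0027 − 8.6587·25.3957)/7.4309 = -0.01516, so C = exp(-0.01516) = 0.98496.

k = 1.8587, C = 0.9850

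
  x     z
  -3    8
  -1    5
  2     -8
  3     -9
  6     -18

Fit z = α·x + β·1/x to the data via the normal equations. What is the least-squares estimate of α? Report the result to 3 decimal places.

α = -2.861

Entries of MᵀM: Σx·x = 59, Σx·1/x = 5, Σ1/x·1/x = 3/2.
Right-hand side: Σx·z = -180, Σ1/x·z = -53/3.
MᵀM·[α, β]ᵀ = Mᵀz becomes [[59, 5]; [5, 3/2]]·[α, β]ᵀ = [-180, -53/3]ᵀ.
Determinant 59·(3/2) − 5² = 127/2.
α = ((-180)·(3/2) − 5·(-53/3))/(127/2) = -1090/381; β = (59·(-53/3) − 5·(-180))/(127/2) = -854/381.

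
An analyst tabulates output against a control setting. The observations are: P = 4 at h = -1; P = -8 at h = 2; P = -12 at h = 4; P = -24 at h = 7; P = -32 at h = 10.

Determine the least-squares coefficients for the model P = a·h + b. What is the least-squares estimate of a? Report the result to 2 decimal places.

a = -3.27

Entries of AᵀA: Σh·h = 170, Σh = 22, Σ1 = 5.
Right-hand side: Σh·P = -556, ΣP = -72.
So AᵀA·[a, b]ᵀ = AᵀP: [[170, 22]; [22, 5]]·[a, b]ᵀ = [-556, -72]ᵀ.
Eliminating b: 5·(row 1) − 22·(row 2) gives 366·a = 5·(-556) − 22·(-72) = -1196, so a = -598/183.
Then b = ((-72) − 22·(-598/183))/5 = -4/183.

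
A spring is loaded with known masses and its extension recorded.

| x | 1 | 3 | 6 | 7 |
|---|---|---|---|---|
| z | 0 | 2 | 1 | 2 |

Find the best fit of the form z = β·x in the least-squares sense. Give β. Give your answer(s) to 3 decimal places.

β = 0.274

From the data, Σx·x = 95.
And Σx·z = 26.
Hence β = 26 / 95 ≈ 0.273684.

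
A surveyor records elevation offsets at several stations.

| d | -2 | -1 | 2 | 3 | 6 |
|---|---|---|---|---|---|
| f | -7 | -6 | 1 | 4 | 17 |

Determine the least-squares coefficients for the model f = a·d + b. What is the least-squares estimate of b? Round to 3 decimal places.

b = -2.922

Sums needed: Σd·d = 54, Σd = 8, Σ1 = 5.
Right-hand side: Σd·f = 136, Σf = 9.
So MᵀM·[a, b]ᵀ = Mᵀf: [[54, 8]; [8, 5]]·[a, b]ᵀ = [136, 9]ᵀ.
Δ = 54·5 − 8² = 206.
a = (136·5 − 8·9)/206 = 304/103; b = (54·9 − 8·136)/206 = -301/103.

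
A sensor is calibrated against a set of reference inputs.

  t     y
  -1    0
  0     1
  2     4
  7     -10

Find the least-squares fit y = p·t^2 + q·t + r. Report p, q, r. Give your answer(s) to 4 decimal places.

p = -0.5096, q = 1.8770, r = 1.8758

The normal system AᵀA·[p, q, r]ᵀ = Aᵀy is [[2418, 350, 54]; [350, 54, 8]; [54, 8, 4]]·[p, q, r]ᵀ = [-474, -62, -5]ᵀ.
Solving the 3×3 system (Gaussian elimination) gives p = -2863/5618, q = 10545/5618, r = 5269/2809.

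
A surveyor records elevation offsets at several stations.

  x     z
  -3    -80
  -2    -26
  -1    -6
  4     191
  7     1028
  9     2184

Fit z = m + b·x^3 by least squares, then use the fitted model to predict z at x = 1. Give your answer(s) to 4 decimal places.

ẑ = 1.8838

Setting ∂/∂m … = 0 gives: 6·m + 1100·b = 3291;  1100·m + 653980·b = 1959338.
(Σ1 = 6, Σx^3 = 1100, Σx^3·x^3 = 653980, Σz = 3291, Σx^3·z = 1959338.)
Eliminating b: 653980·(row 1) − 1100·(row 2) gives 2713880·m = 653980·3291 − 1100·1959338 = -3023620, so m = -8893/7982.
Then b = (1959338 − 1100·(-8893/7982))/653980 = 59823/19955.
At x = 1: ẑ = (-8893/7982)·(1) + (59823/19955)·(1) = 75181/39910.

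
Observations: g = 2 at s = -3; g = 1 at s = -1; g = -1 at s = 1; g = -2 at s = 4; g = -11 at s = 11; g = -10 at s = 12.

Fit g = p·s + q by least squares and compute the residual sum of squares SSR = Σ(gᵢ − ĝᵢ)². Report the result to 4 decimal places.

SSR = 4.8010

Entries of AᵀA: Σs·s = 292, Σs = 24, Σ1 = 6.
For Aᵀg: Σs·g = -257, Σg = -21.
Normal equations: [[292, 24]; [24, 6]]·[p, q]ᵀ = [-257, -21]ᵀ.
Eliminating q: 6·(row 1) − 24·(row 2) gives 1176·p = 6·(-257) − 24·(-21) = -1038, so p = -173/196.
Then q = ((-21) − 24·(-173/196))/6 = 3/98.
Residuals: -19/28, 17/196, -29/196, 3/2, -37/28, 55/98; SSR = 941/196.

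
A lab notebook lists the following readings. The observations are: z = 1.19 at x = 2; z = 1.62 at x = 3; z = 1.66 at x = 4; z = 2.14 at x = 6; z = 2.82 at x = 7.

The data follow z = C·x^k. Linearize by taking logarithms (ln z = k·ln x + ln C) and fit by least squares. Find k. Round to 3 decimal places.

k = 0.614

Let Y = ln z. Fitting Y = k·ln x + ln C by least squares:
Σln x = 6.9157, Σ(ln x)² = 10.6062, Σln z = 2.9607, Σln x·ln z = 4.7338.
Equations: 10.6062·k + 6.9157·ln C = 4.7338;  6.9157·k + 5·ln C = 2.9607.
Δ = 10.6062·5 − (6.9157)² = 5.2037; k = (4.7338·5 − 6.9157·2.9607)/5.2037 = 0.61362, ln C = (10.6062·2.9607 − 6.9157·4.7338)/5.2037 = -0.25658.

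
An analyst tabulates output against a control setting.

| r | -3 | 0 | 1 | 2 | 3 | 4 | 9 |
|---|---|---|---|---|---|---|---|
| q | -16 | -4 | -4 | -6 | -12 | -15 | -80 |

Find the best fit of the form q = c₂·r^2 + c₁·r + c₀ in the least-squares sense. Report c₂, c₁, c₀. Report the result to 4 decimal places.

The normal system XᵀX·[c₂, c₁, c₀]ᵀ = Xᵀq is [[6996, 802, 120]; [802, 120, 16]; [120, 16, 7]]·[c₂, c₁, c₀]ᵀ = [-7000, -784, -137]ᵀ.
Row-reducing yields c₂ = -244272/233729, c₁ = 225976/233729, c₀ = -903407/233729.

c₂ = -1.0451, c₁ = 0.9668, c₀ = -3.8652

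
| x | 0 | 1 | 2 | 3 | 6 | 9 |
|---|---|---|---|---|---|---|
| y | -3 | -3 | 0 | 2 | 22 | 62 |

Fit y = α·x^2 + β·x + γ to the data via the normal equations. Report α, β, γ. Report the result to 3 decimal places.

The normal equations are: 7955·α + 981·β + 131·γ = 5829;  981·α + 131·β + 21·γ = 693;  131·α + 21·β + 6·γ = 80.
(Σx^2·x^2 = 7955, Σx^2·x = 981, Σx^2 = 131, Σx·x = 131, Σx = 21, Σ1 = 6, Σx^2·y = 5829, Σx·y = 693, Σy = 80.)
Solving the 3×3 system (Gaussian elimination) gives α = 11365/11968, β = -7869/5440, γ = -8741/3740.

α = 0.950, β = -1.447, γ = -2.337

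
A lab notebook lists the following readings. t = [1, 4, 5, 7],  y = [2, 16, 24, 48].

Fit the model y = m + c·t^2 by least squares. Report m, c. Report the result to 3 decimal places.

Forming XᵀX = [[4, 91]; [91, 3283]] and Xᵀy = [90, 3210]ᵀ gives XᵀX·[m, c]ᵀ = Xᵀy.
Eliminating c: 3283·(row 1) − 91·(row 2) gives 4851·m = 3283·90 − 91·3210 = 3360, so m = 160/231.
Then c = (3210 − 91·(160/231))/3283 = 1550/1617.

m = 0.693, c = 0.959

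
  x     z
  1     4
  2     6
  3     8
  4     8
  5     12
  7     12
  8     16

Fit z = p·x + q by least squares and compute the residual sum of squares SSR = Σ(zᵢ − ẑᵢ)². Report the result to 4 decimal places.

SSR = 6.8986

From the data, Σx·x = 168, Σx = 30, Σ1 = 7.
Right-hand side: Σx·z = 344, Σz = 66.
Eliminating q: 7·(row 1) − 30·(row 2) gives 276·p = 7·344 − 30·66 = 428, so p = 107/69.
Then q = (66 − 30·(107/69))/7 = 64/23.
Residuals: -1/3, 8/69, 13/23, -68/69, 101/69, -113/69, 56/69; SSR = 476/69.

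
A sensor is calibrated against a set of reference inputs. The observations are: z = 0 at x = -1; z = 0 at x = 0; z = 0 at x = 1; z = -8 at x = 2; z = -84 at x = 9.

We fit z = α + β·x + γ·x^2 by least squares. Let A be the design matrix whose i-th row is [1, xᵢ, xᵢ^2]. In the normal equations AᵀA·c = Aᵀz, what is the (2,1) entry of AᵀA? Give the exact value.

11

Row 2 ↔ basis x, column 1 ↔ basis 1, so (AᵀA)_{2,1} = Σᵢ x = (-1)·(1) + (0)·(1) + (1)·(1) + (2)·(1) + (9)·(1) = 11.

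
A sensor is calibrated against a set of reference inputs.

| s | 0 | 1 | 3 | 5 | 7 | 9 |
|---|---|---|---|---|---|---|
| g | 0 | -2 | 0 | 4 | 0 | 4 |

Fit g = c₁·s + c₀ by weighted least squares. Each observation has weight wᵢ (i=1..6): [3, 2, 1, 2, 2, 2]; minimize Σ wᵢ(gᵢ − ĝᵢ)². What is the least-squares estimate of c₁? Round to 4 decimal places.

With design matrix X, XᵀWX = [[321, 47]; [47, 12]] and XᵀWg = [108, 12]ᵀ.
Δ = 321·12 − 47² = 1643.
c₁ = (108·12 − 47·12)/1643 = 732/1643; c₀ = (321·12 − 47·108)/1643 = -1224/1643.

c₁ = 0.4455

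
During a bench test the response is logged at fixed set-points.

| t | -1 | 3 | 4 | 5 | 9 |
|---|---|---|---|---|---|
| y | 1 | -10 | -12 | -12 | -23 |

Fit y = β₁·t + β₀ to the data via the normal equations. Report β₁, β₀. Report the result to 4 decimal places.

With design matrix M, MᵀM = [[132, 20]; [20, 5]] and Mᵀy = [-346, -56]ᵀ.
Determinant 132·5 − 20² = 260.
β₁ = ((-346)·5 − 20·(-56))/260 = -61/26; β₀ = (132·(-56) − 20·(-346))/260 = -118/65.

β₁ = -2.3462, β₀ = -1.8154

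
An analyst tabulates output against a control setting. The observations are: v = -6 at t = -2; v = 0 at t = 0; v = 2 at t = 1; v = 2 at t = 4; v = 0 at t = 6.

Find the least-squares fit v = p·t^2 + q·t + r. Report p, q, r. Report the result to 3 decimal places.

p = -0.357, q = 2.119, r = -0.143

Forming MᵀM = [[1569, 273, 57]; [273, 57, 9]; [57, 9, 5]] and Mᵀv = [10, 22, -2]ᵀ gives MᵀM·[p, q, r]ᵀ = Mᵀv.
Row-reducing yields p = -5/14, q = 89/42, r = -1/7.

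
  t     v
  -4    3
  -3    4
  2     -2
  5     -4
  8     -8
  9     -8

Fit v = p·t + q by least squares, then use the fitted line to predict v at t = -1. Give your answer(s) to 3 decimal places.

v̂ = 1.096

Entries of MᵀM: Σt·t = 199, Σt = 17, Σ1 = 6.
Right-hand side: Σt·v = -184, Σv = -15.
Normal equations: [[199, 17]; [17, 6]]·[p, q]ᵀ = [-184, -15]ᵀ.
det = 199·6 − 17² = 905.
p = ((-184)·6 − 17·(-15))/905 = -849/905; q = (199·(-15) − 17·(-184))/905 = 143/905.
At t = -1: v̂ = (-849/905)·(-1) + (143/905)·(1) = 992/905.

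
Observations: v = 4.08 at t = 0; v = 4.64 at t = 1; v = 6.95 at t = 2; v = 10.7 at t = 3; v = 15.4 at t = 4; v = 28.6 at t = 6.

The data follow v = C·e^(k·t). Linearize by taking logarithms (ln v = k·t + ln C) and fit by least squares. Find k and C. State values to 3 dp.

k = 0.343, C = 3.695

With ln vᵢ as the transformed response and tᵢ as the regressor:
Over the data: Σt = 16.0000, Σ(t)² = 66.0000, Σln v = 13.3376, Σt·ln v = 43.5808.
Normal system: [[66.0000, 16.0000]; [16.0000, 6]]·[k, ln C]ᵀ = [43.5808, 13.3376]ᵀ.
Solving (det = 140.0000): k = 0.34346, ln C = 1.30704, so C = exp(1.30704) = 3.69524.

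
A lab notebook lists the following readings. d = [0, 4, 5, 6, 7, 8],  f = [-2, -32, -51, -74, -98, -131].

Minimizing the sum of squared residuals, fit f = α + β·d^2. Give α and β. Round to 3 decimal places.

α = -0.908, β = -2.013

Entries of MᵀM: Σ1 = 6, Σd^2 = 190, Σd^2·d^2 = 8674.
For Mᵀf: Σf = -388, Σd^2·f = -17637.
MᵀM·[α, β]ᵀ = Mᵀf becomes [[6, 190]; [190, 8674]]·[α, β]ᵀ = [-388, -17637]ᵀ.
Δ = 6·8674 − 190² = 15944.
α = ((-388)·8674 − 190·(-17637))/15944 = -7241/7972; β = (6·(-17637) − 190·(-388))/15944 = -16051/7972.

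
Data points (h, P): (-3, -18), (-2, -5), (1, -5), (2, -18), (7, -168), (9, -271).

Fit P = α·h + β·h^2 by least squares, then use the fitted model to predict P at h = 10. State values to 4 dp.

Forming AᵀA = [[148, 1046]; [1046, 9076]] and AᵀP = [-3592, -30442]ᵀ gives AᵀA·[α, β]ᵀ = AᵀP.
Δ = 148·9076 − 1046² = 249132.
α = ((-3592)·9076 − 1046·(-30442))/249132 = -189665/62283; β = (148·(-30442) − 1046·(-3592))/249132 = -187046/62283.
At h = 10: P̂ = (-189665/62283)·(10) + (-187046/62283)·(100) = -20601250/62283.

P̂ = -330.7684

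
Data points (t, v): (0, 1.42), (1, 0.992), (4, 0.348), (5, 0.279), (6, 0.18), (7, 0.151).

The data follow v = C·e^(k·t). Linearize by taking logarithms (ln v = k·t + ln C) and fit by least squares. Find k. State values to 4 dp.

Let Y = ln v. Fitting Y = k·t + ln C by least squares:
AᵀA = [[127.0000, 23.0000]; [23.0000, 6]], rhs = [-34.1351, -5.5947]ᵀ  (here Σt = 23.0000, Σ(t)² = 127.0000, Σln v = -5.5947, Σt·ln v = -34.1351).
Solving (det = 233.0000): k = -0.32674, ln C = 0.32006.

k = -0.3267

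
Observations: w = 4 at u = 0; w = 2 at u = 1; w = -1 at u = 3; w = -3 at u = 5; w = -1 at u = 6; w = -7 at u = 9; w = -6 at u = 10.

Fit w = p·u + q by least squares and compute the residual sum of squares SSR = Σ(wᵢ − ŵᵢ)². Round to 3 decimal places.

The normal system AᵀA·[p, q]ᵀ = Aᵀw is [[252, 34]; [34, 7]]·[p, q]ᵀ = [-145, -12]ᵀ.
det = 252·7 − 34² = 608.
p = ((-145)·7 − 34·(-12))/608 = -607/608; q = (252·(-12) − 34·(-145))/608 = 953/304.
Residuals: 263/304, -83/608, -693/608, -695/608, 141/76, -699/608, 129/152; SSR = 5385/608.

SSR = 8.857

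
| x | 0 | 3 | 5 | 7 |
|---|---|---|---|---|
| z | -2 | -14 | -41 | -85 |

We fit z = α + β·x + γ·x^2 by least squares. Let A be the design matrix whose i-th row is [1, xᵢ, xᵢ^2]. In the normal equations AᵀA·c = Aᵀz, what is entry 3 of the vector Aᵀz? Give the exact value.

-5316

Entry 3 ↔ basis x^2, so (Aᵀz)_{3} = Σᵢ (x^2)·zᵢ = (0)·(-2) + (9)·(-14) + (25)·(-41) + (49)·(-85) = -5316.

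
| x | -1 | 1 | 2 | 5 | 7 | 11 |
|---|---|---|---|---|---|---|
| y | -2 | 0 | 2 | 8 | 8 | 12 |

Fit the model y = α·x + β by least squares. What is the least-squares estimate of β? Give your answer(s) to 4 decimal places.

β = -0.3821

AᵀA·[α, β]ᵀ = Aᵀy reads: 201·α + 25·β = 234;  25·α + 6·β = 28.
Determinant 201·6 − 25² = 581.
α = (234·6 − 25·28)/581 = 704/581; β = (201·28 − 25·234)/581 = -222/581.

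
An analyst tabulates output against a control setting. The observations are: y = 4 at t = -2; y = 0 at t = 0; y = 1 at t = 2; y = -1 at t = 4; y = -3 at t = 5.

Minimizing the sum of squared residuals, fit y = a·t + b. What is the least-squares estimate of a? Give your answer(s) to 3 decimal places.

Normal-equation sums: Σt·t = 49, Σt = 9, Σ1 = 5.
And Σt·y = -25, Σy = 1.
MᵀM·[a, b]ᵀ = Mᵀy becomes [[49, 9]; [9, 5]]·[a, b]ᵀ = [-25, 1]ᵀ.
Eliminating b: 5·(row 1) − 9·(row 2) gives 164·a = 5·(-25) − 9·1 = -134, so a = -67/82.
Then b = (1 − 9·(-67/82))/5 = 137/82.

a = -0.817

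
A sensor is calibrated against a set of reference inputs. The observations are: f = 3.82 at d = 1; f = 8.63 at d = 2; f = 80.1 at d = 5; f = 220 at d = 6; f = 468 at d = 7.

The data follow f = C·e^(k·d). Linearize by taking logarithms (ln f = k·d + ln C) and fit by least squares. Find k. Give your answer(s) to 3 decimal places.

Linearized form: ln f = k·d + ln C. From the 5 transformed points,
XᵀX = [[115.0000, 21.0000]; [21.0000, 5]], rhs = [102.9682, 19.4209]ᵀ  (here Σd = 21.0000, Σ(d)² = 115.0000, Σln f = 19.4209, Σd·ln f = 102.9682).
Slope k = (n·Σd·ln f − Σd·Σln f)/(n·Σ(d)² − (Σd)²) = (5·102.9682 − 21.0000·19.4209)/134.0000 = 0.79853; ln C = (Σln f − k·Σd)/n = 0.53036.

k = 0.799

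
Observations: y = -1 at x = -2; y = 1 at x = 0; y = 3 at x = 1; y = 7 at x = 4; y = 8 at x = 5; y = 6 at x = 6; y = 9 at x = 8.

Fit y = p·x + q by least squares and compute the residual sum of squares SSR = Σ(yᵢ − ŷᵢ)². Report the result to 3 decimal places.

SSR = 7.712

From the data, Σx·x = 146, Σx = 22, Σ1 = 7.
For Mᵀy: Σx·y = 181, Σy = 33.
MᵀM·[p, q]ᵀ = Mᵀy becomes [[146, 22]; [22, 7]]·[p, q]ᵀ = [181, 33]ᵀ.
Determinant 146·7 − 22² = 538.
p = (181·7 − 22·33)/538 = 541/538; q = (146·33 − 22·181)/538 = 418/269.
Residuals: -146/269, -149/269, 237/538, 383/269, 763/538, -427/269, -161/269; SSR = 4149/538.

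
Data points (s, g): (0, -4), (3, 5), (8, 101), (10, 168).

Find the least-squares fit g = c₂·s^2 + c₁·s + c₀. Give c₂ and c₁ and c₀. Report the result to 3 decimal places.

c₂ = 2.031, c₁ = -3.120, c₀ = -3.976

XᵀX·[c₂, c₁, c₀]ᵀ = Xᵀg reads: 14177·c₂ + 1539·c₁ + 173·c₀ = 23309;  1539·c₂ + 173·c₁ + 21·c₀ = 2503;  173·c₂ + 21·c₁ + 4·c₀ = 270.
Solving the 3×3 system (Gaussian elimination) gives c₂ = 18079/8900, c₁ = -27767/8900, c₀ = -3539/890.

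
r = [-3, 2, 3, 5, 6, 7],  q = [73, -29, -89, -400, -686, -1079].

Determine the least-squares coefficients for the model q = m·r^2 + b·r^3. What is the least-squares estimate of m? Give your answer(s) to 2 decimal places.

Forming XᵀX = [[4500, 27740]; [27740, 181452]] and Xᵀq = [-87827, -572879]ᵀ gives XᵀX·[m, b]ᵀ = Xᵀq.
Determinant 4500·181452 − 27740² = 47026400.
m = ((-87827)·181452 − 27740·(-572879))/47026400 = -1397542/1469575; b = (4500·(-572879) − 27740·(-87827))/47026400 = -3540863/1175660.

m = -0.95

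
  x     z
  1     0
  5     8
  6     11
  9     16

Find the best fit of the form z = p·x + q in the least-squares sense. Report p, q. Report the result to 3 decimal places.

The normal equations are: 143·p + 21·q = 250;  21·p + 4·q = 35.
Eliminating q: 4·(row 1) − 21·(row 2) gives 131·p = 4·250 − 21·35 = 265, so p = 265/131.
Then q = (35 − 21·(265/131))/4 = -245/131.

p = 2.023, q = -1.870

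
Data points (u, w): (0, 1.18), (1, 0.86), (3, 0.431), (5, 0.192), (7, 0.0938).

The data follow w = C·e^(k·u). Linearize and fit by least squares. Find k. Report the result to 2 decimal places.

Linearized form: ln w = k·u + ln C. From the 5 transformed points,
Σu = 16.0000, Σ(u)² = 84.0000, Σln w = -4.8438, Σu·ln w = -27.4932.
Normal system: [[84.0000, 16.0000]; [16.0000, 5]]·[k, ln C]ᵀ = [-27.4932, -4.8438]ᵀ.
Slope k = (n·Σu·ln w − Σu·Σln w)/(n·Σ(u)² − (Σu)²) = (5·-27.4932 − 16.0000·-4.8438)/164.0000 = -0.36564; ln C = (Σln w − k·Σu)/n = 0.20129.

k = -0.37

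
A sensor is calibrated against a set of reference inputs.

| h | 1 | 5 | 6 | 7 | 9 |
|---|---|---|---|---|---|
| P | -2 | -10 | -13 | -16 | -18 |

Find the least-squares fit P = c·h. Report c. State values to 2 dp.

c = -2.10

Sums needed: Σh·h = 192.
For AᵀP: Σh·P = -404.
So AᵀA·[c]ᵀ = AᵀP: [[192]]·[c]ᵀ = [-404]ᵀ.
Hence c = -404 / 192 ≈ -2.10417.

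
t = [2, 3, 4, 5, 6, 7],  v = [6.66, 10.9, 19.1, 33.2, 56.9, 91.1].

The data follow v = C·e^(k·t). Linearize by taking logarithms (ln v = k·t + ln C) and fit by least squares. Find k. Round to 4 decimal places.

With ln vᵢ as the transformed response and tᵢ as the regressor:
Σt = 27.0000, Σ(t)² = 139.0000, Σln v = 19.2904, Σt·ln v = 96.1015.
Equations: 139.0000·k + 27.0000·ln C = 96.1015;  27.0000·k + 6·ln C = 19.2904.
Slope k = (n·Σt·ln v − Σt·Σln v)/(n·Σ(t)² − (Σt)²) = (6·96.1015 − 27.0000·19.2904)/105.0000 = 0.53113; ln C = (Σln v − k·Σt)/n = 0.82496.

k = 0.5311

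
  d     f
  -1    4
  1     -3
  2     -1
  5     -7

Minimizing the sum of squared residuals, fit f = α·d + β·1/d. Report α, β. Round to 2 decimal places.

α = -1.18, β = -1.82

MᵀM·[α, β]ᵀ = Mᵀf reads: 31·α + 4·β = -44;  4·α + (229/100)·β = -89/10.
(Σd·d = 31, Σd·1/d = 4, Σ1/d·1/d = 229/100, Σd·f = -44, Σ1/d·f = -89/10.)
det = 31·(229/100) − 4² = 5499/100.
α = ((-44)·(229/100) − 4·(-89/10))/(5499/100) = -724/611; β = (31·(-89/10) − 4·(-44))/(5499/100) = -1110/611.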